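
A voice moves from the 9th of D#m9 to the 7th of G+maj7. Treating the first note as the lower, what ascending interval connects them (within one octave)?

minor second

The 9th of D#m9 is E#; the 7th of G+maj7 is F#.
2 letter names make it a second; at 1 semitone (a half step narrower than major) the quality is minor.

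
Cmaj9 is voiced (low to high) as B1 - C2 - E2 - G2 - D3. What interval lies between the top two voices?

Those voices are G2 and D3.
Counting 5 letters and 7 half steps from G gives a perfect fifth.

perfect fifth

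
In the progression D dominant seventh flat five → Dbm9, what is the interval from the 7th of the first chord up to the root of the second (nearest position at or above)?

The 7th of D dominant seventh flat five is C; the root of Dbm9 is Db.
C up to Db is 1 semitone, a half step narrower than a major second, so the interval is minor.

m2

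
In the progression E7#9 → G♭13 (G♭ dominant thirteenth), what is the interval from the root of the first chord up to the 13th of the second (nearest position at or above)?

The root of E7#9 is E; the 13th of G♭13 (G♭ dominant thirteenth) is E♭.
From E to E♭: 11 semitones over an octave = diminished.

diminished 8th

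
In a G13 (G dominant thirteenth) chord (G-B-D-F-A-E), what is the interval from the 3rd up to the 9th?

So we need the interval from B up to A.
B up to A is 10 semitones, a half step narrower than a major seventh, so the interval is minor.

minor 7th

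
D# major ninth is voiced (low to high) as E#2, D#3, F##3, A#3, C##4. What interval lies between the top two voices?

Those voices are A#3 and C##4.
A# up to C## spans 3 letter names and 4 semitones — a major third.

major 3rd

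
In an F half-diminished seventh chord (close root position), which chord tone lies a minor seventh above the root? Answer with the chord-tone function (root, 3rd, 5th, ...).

7th

F half-diminished seventh: F-A♭-C♭-E♭.
The root is F. A minor seventh above F is E♭.
E♭ is the chord's 7th.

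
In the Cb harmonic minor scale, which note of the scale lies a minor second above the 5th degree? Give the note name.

The scale is Cb Db Ebb Fb Gb Abb Bb.
The 5th degree is Gb; a minor second above that is Abb — scale degree 6.

Abb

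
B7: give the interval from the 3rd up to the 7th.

diminished fifth

B7 is spelled B D# F# A.
The 3rd is D# and the 7th is A.
5 letter names make it a fifth; at 6 semitones (a half step narrower than perfect) the quality is diminished.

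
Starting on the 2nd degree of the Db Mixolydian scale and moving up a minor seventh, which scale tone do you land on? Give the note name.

Db

The scale is Db Eb F Gb Ab Bb Cb.
The 2nd degree is Eb; a minor seventh above that is Db — scale degree 1.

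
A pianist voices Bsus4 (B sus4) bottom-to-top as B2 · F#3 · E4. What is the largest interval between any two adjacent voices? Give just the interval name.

minor seventh

Adjacent intervals: B2→F#3 = perfect fifth; F#3→E4 = minor seventh.
The largest is F#3 to E4, a minor seventh (10 semitones).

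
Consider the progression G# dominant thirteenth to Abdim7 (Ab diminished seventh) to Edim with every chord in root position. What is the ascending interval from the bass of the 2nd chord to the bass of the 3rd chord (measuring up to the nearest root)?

A5

The roots are Ab and E.
From Ab to E: 8 semitones over a fifth = augmented.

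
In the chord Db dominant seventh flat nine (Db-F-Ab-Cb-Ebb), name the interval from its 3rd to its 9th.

d7

So we need the interval from F up to Ebb.
F up to Ebb is 9 semitones, a whole step narrower than a major seventh, so the interval is diminished.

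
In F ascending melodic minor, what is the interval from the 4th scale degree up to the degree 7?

A4

Spelling F ascending melodic minor: F G A♭ B♭ C D E.
So we need the interval from B♭ up to E.
B♭ up to E is 6 semitones, a half step wider than a perfect fourth, so the interval is augmented.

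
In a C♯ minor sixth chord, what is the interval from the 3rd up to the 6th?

augmented fourth

The chord tones of C♯ minor sixth are C♯, E, G♯, A♯.
3rd = E; 6th = A♯.
E up to A♯ is 6 semitones, a half step wider than a perfect fourth, so the interval is augmented.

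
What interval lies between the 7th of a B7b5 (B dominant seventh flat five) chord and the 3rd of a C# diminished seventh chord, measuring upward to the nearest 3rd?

perfect fifth

The 7th of B7b5 (B dominant seventh flat five) is A; the 3rd of C# diminished seventh is E.
A up to E spans 5 letter names and 7 semitones — a perfect fifth.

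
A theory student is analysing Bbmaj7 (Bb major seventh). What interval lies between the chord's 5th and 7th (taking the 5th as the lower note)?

BbΔ7 is spelled Bb D F A.
That puts F below A.
From F to A is 4 semitones, exactly the major third.

major third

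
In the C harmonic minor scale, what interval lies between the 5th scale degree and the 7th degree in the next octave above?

major tenth

Spelling the C harmonic minor scale: C D E♭ F G A♭ B.
The 5th scale degree is G and the degree 7 (up an octave) is B.
From G to B is 16 semitones, exactly the major tenth.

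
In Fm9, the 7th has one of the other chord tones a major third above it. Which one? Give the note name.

Fm9 (F minor ninth): F, Ab, C, Eb, G.
The 7th is Eb. A major third above Eb is G.
G is the chord's 9th.

G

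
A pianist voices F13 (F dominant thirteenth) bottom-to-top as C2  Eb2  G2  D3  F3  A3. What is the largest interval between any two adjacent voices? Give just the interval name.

perfect 5th

Adjacent intervals: C2→Eb2 = minor third; Eb2→G2 = major third; G2→D3 = perfect fifth; D3→F3 = minor third; F3→A3 = major third.
The largest is G2 to D3, a perfect fifth (7 semitones).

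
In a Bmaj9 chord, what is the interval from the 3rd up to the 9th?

Bmaj9: B–D#–F#–A#–C#.
So we need the interval from D# up to C#.
From D# to C#: 10 semitones over a seventh = minor.

minor 7th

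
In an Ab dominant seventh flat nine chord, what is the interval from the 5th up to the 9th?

diminished fifth

Ab7b9 (Ab dominant seventh flat nine) is spelled Ab, C, Eb, Gb, Bbb.
So we need the interval from Eb up to Bbb.
5 letter names make it a fifth; at 6 semitones (a half step narrower than perfect) the quality is diminished.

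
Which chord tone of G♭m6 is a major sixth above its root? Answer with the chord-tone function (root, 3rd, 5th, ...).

G♭m6: G♭–B𝄫–D♭–E♭.
The root is G♭. A major sixth above G♭ is E♭.
E♭ is the chord's 6th.

6th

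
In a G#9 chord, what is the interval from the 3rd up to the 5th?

G#9 is spelled G# B# D# F# A#.
3rd = B#; 5th = D#.
3 letter names make it a third; at 3 semitones (a half step narrower than major) the quality is minor.

minor third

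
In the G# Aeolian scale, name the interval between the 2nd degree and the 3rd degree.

Spelling the G# Aeolian scale: G# A# B C# D# E F#.
2nd degree = A#; degree 3 = B.
2 letter names make it a second; at 1 semitone (a half step narrower than major) the quality is minor.

minor second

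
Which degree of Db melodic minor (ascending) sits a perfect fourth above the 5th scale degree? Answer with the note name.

Db

The scale is Db Eb Fb Gb Ab Bb C.
The 5th scale degree is Ab; a perfect fourth above that is Db — scale degree 1.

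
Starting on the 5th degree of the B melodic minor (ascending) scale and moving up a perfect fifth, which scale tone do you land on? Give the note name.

The scale is B C# D E F# G# A#.
The 5th degree is F#; a perfect fifth above that is C# — scale degree 2.

C#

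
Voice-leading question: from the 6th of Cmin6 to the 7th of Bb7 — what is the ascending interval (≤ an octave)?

The 6th of Cmin6 is A; the 7th of Bb7 is Ab.
A up to Ab is 11 semitones, a half step narrower than a perfect octave, so the interval is diminished.

diminished octave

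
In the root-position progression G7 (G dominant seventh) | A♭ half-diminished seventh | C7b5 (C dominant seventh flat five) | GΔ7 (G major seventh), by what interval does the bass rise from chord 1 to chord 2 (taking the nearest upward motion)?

m2

The roots are G and A♭.
From G to A♭: 1 semitone over a second = minor.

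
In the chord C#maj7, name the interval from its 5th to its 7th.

Spelling the chord: C# E# G# B#.
That puts G# below B#.
Counting 3 letters and 4 half steps from G# gives a major third.

major third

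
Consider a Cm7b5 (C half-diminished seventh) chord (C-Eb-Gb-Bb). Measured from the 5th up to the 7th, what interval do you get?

major third

That puts Gb below Bb.
Gb up to Bb spans 3 letter names and 4 semitones — a major third.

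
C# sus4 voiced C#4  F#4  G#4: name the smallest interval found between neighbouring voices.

major second

Adjacent intervals: C#4→F#4 = perfect fourth; F#4→G#4 = major second.
The smallest is F#4 to G#4, a major second (2 semitones).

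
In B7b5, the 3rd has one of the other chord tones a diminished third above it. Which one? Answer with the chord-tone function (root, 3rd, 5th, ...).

5th

Spelling the chord: B-D#-F-A.
The 3rd is D#. A diminished third above D# is F.
F is the chord's 5th.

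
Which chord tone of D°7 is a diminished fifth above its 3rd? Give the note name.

Spelling the chord: D F Ab Cb.
The 3rd is F. A diminished fifth above F is Cb.
Cb is the chord's 7th.

Cb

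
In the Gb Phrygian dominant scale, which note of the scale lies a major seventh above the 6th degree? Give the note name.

Db

The scale is Gb Abb Bb Cb Db Ebb Fb.
The 6th degree is Ebb; a major seventh above that is Db — scale degree 5.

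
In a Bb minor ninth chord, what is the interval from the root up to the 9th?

Spelling the chord: Bb–Db–F–Ab–C.
That puts Bb below C.
Bb up to C spans 9 letter names and 14 semitones — a major ninth.

major ninth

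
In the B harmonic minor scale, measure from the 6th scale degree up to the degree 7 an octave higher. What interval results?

Spelling the B harmonic minor scale: B C# D E F# G A#.
6th scale degree = G; degree 7 (up an octave) = A#.
9 letter names make it a ninth; at 15 semitones (a half step wider than major) the quality is augmented.

augmented 9th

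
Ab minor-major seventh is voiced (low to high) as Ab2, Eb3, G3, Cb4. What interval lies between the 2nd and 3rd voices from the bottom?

M3

Those voices are Eb3 and G3.
Counting 3 letters and 4 half steps from Eb gives a major third.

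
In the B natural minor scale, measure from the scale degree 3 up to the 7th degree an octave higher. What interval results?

B natural minor: B C♯ D E F♯ G A.
That puts D below A.
From D to A is 19 semitones, exactly the perfect twelfth.

perfect twelfth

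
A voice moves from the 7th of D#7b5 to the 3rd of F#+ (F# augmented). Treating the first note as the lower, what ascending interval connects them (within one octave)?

major sixth

D#7b5 has C# as its 7th, and F#+ (F# augmented) has A# as its 3rd.
From C# to A# is 9 semitones, exactly the major sixth.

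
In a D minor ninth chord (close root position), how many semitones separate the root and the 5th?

Dm9 is spelled D F A C E.
D to A is a perfect fifth: 7 semitones.

7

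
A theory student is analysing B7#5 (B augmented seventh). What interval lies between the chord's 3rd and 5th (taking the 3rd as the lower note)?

The chord tones of B augmented seventh are B, D♯, F𝄪, A.
The 3rd is D♯ and the 5th is F𝄪.
Counting 3 letters and 4 half steps from D♯ gives a major third.

M3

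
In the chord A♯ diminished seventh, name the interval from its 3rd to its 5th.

minor 3rd

A♯°7 (A♯ diminished seventh) is spelled A♯-C♯-E-G.
The 3rd is C♯ and the 5th is E.
C♯ up to E is 3 semitones, a half step narrower than a major third, so the interval is minor.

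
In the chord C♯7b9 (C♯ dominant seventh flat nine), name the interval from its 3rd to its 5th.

Spelling the chord: C♯-E♯-G♯-B-D.
The 3rd is E♯ and the 5th is G♯.
E♯ up to G♯ is 3 semitones, a half step narrower than a major third, so the interval is minor.

minor third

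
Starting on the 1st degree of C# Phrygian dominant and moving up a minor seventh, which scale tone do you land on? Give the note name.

The scale is C# D E# F# G# A B.
The 1st degree is C#; a minor seventh above that is B — scale degree 7.

B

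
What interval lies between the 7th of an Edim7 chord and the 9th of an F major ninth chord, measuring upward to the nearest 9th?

augmented fourth

The 7th of Edim7 is Db; the 9th of F major ninth is G.
4 letter names make it a fourth; at 6 semitones (a half step wider than perfect) the quality is augmented.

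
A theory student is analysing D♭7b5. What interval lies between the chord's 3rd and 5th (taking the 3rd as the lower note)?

diminished third

D♭7b5 is spelled D♭-F-A𝄫-C♭.
So we need the interval from F up to A𝄫.
3 letter names make it a third; at 2 semitones (a whole step narrower than major) the quality is diminished.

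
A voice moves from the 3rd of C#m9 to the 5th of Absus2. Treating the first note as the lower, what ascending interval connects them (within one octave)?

The 3rd of C#m9 is E; the 5th of Absus2 is Eb.
8 letter names make it an octave; at 11 semitones (a half step narrower than perfect) the quality is diminished.

d8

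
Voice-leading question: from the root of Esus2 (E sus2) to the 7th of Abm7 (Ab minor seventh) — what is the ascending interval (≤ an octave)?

diminished third

The root of Esus2 (E sus2) is E; the 7th of Abm7 (Ab minor seventh) is Gb.
From E to Gb: 2 semitones over a third = diminished.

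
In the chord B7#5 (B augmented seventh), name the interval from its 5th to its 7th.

diminished third

B augmented seventh: B, D#, F##, A.
The 5th is F## and the 7th is A.
F## up to A is 2 semitones, a whole step narrower than a major third, so the interval is diminished.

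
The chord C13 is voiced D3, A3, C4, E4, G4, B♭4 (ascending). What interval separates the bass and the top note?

The outer voices are D3 and B♭4.
D up to B♭ is 20 semitones, a half step narrower than a major thirteenth, so the interval is minor.

minor 13th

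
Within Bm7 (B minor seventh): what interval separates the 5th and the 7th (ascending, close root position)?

The chord tones of B-7 are B-D-F♯-A.
5th = F♯; 7th = A.
3 letter names make it a third; at 3 semitones (a half step narrower than major) the quality is minor.

minor third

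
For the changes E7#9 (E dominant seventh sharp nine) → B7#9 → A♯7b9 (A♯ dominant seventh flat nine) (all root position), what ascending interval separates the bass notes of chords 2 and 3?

major seventh

The roots are B and A♯.
B up to A♯ spans 7 letter names and 11 semitones — a major seventh.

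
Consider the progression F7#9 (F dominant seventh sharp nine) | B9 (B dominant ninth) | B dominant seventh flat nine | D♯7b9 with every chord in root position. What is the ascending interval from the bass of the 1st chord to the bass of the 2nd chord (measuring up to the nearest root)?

The roots are F and B.
From F to B: 6 semitones over a fourth = augmented.

augmented fourth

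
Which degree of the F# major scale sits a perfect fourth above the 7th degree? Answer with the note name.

A#

The scale is F# G# A# B C# D# E#.
The 7th degree is E#; a perfect fourth above that is A# — scale degree 3.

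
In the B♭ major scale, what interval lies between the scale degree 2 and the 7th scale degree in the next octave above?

major thirteenth

B♭ major: B♭ C D E♭ F G A.
Scale degree 2 = C; degree 7 (up an octave) = A.
From C to A is 21 semitones, exactly the major thirteenth.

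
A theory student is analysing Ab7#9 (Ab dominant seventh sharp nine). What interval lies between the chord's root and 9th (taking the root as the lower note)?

The chord tones of Ab7#9 are Ab–C–Eb–Gb–B.
So we need the interval from Ab up to B.
9 letter names make it a ninth; at 15 semitones (a half step wider than major) the quality is augmented.

augmented ninth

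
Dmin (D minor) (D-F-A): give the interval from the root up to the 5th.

perfect fifth

So we need the interval from D up to A.
From D to A is 7 semitones, exactly the perfect fifth.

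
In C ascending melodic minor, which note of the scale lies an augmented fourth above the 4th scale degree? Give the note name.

The scale is C D E♭ F G A B.
The 4th scale degree is F; an augmented fourth above that is B — scale degree 7.

B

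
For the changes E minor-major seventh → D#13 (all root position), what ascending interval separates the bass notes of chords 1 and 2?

major seventh

The roots are E and D#.
From E to D# is 11 semitones, exactly the major seventh.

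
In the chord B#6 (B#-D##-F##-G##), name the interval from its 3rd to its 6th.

perfect fourth

3rd = D##; 6th = G##.
D## up to G## spans 4 letter names and 5 semitones — a perfect fourth.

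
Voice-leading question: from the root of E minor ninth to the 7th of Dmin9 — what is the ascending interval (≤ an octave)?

The root of E minor ninth is E; the 7th of Dmin9 is C.
6 letter names make it a sixth; at 8 semitones (a half step narrower than major) the quality is minor.

minor sixth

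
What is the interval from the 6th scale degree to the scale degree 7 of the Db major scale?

major second

The scale runs Db Eb F Gb Ab Bb C.
6th scale degree = Bb; scale degree 7 = C.
Counting 2 letters and 2 half steps from Bb gives a major second.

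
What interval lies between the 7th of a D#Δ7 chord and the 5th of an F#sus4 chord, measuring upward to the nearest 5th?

diminished octave

The 7th of D#Δ7 is C##; the 5th of F#sus4 is C#.
8 letter names make it an octave; at 11 semitones (a half step narrower than perfect) the quality is diminished.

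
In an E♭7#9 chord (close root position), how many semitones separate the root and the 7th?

E♭ dominant seventh sharp nine is spelled E♭–G–B♭–D♭–F♯.
E♭ to D♭ is a minor seventh: 10 semitones.

10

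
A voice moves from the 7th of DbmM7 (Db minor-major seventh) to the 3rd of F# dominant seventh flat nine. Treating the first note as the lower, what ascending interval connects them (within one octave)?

DbmM7 (Db minor-major seventh) has C as its 7th, and F# dominant seventh flat nine has A# as its 3rd.
From C to A#: 10 semitones over a sixth = augmented.

augmented sixth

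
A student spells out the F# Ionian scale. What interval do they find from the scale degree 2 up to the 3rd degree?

F# major: F# G# A# B C# D# E#.
So we need the interval from G# up to A#.
G# up to A# spans 2 letter names and 2 semitones — a major second.

major second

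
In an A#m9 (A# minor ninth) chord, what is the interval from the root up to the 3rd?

The chord tones of A#min9 are A# C# E# G# B#.
Root = A#; 3rd = C#.
From A# to C#: 3 semitones over a third = minor.

minor 3rd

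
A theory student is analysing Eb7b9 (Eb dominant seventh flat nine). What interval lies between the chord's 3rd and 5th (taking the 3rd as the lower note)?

Eb7b9 (Eb dominant seventh flat nine) is spelled Eb-G-Bb-Db-Fb.
3rd = G; 5th = Bb.
3 letter names make it a third; at 3 semitones (a half step narrower than major) the quality is minor.

minor third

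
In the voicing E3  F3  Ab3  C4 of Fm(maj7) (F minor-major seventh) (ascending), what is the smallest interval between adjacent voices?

Adjacent intervals: E3→F3 = minor second; F3→Ab3 = minor third; Ab3→C4 = major third.
The smallest is E3 to F3, a minor second (1 semitone).

minor 2nd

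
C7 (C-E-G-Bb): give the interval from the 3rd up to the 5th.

minor third

So we need the interval from E up to G.
E up to G is 3 semitones, a half step narrower than a major third, so the interval is minor.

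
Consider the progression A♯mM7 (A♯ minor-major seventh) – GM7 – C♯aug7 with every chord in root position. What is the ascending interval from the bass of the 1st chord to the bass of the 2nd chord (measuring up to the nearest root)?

The roots are A♯ and G.
From A♯ to G: 9 semitones over a seventh = diminished.

diminished seventh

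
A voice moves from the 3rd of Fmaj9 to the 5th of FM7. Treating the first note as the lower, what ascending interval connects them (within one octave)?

The 3rd of Fmaj9 is A; the 5th of FM7 is C.
3 letter names make it a third; at 3 semitones (a half step narrower than major) the quality is minor.

minor third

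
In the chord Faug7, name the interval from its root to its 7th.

minor seventh

Spelling the chord: F-A-C#-Eb.
Root = F; 7th = Eb.
F up to Eb is 10 semitones, a half step narrower than a major seventh, so the interval is minor.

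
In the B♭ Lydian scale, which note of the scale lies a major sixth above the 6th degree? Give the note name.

E

The scale is B♭ C D E F G A.
The 6th degree is G; a major sixth above that is E — scale degree 4.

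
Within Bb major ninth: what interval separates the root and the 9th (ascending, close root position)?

M9

Spelling the chord: Bb D F A C.
The root is Bb and the 9th is C.
From Bb to C is 14 semitones, exactly the major ninth.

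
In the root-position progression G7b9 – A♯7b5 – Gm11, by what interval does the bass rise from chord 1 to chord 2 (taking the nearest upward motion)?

augmented 2nd

The roots are G and A♯.
2 letter names make it a second; at 3 semitones (a half step wider than major) the quality is augmented.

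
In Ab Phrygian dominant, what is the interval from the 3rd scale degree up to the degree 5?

m3

Ab phrygian dominant: Ab Bbb C Db Eb Fb Gb.
That puts C below Eb.
C up to Eb is 3 semitones, a half step narrower than a major third, so the interval is minor.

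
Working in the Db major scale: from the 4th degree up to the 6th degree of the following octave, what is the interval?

major 10th

The scale runs Db Eb F Gb Ab Bb C.
The 4th degree is Gb and the scale degree 6 (up an octave) is Bb.
From Gb to Bb is 16 semitones, exactly the major tenth.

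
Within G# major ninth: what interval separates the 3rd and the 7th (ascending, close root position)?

The chord tones of G# major ninth are G#-B#-D#-F##-A#.
3rd = B#; 7th = F##.
Counting 5 letters and 7 half steps from B# gives a perfect fifth.

perfect 5th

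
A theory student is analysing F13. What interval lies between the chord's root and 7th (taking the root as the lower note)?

minor 7th

F13 (F dominant thirteenth) is spelled F A C Eb G D.
That puts F below Eb.
7 letter names make it a seventh; at 10 semitones (a half step narrower than major) the quality is minor.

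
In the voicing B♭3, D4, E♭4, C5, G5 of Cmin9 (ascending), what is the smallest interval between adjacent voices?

Adjacent intervals: B♭3→D4 = major third; D4→E♭4 = minor second; E♭4→C5 = major sixth; C5→G5 = perfect fifth.
The smallest is D4 to E♭4, a minor second (1 semitone).

m2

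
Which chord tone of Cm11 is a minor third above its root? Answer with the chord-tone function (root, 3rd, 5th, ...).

Spelling the chord: C–Eb–G–Bb–D–F.
The root is C. A minor third above C is Eb.
Eb is the chord's 3rd.

3rd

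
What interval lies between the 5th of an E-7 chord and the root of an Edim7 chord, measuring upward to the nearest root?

E-7 has B as its 5th, and Edim7 has E as its root.
From B to E is 5 semitones, exactly the perfect fourth.

perfect fourth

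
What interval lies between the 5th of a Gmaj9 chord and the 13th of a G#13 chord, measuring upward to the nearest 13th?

Gmaj9 has D as its 5th, and G#13 has E# as its 13th.
2 letter names make it a second; at 3 semitones (a half step wider than major) the quality is augmented.

augmented 2nd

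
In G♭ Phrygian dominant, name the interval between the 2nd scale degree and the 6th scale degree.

Spelling G♭ Phrygian dominant: G♭ A𝄫 B♭ C♭ D♭ E𝄫 F♭.
The 2nd scale degree is A𝄫 and the 6th degree is E𝄫.
A𝄫 up to E𝄫 spans 5 letter names and 7 semitones — a perfect fifth.

P5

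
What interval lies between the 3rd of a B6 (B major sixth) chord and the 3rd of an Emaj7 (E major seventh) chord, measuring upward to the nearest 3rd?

perfect fourth

The 3rd of B6 (B major sixth) is D#; the 3rd of Emaj7 (E major seventh) is G#.
Counting 4 letters and 5 half steps from D# gives a perfect fourth.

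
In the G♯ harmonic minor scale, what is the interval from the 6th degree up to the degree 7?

The scale runs G♯ A♯ B C♯ D♯ E F𝄪.
6th degree = E; 7th scale degree = F𝄪.
From E to F𝄪: 3 semitones over a second = augmented.

augmented second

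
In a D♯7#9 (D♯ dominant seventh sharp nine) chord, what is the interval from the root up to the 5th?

The chord tones of D♯7#9 are D♯-F𝄪-A♯-C♯-E𝄪.
So we need the interval from D♯ up to A♯.
Counting 5 letters and 7 half steps from D♯ gives a perfect fifth.

perfect fifth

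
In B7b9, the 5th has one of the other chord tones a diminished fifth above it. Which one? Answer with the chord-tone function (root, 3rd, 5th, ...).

9th

Spelling the chord: B–D#–F#–A–C.
The 5th is F#. A diminished fifth above F# is C.
C is the chord's 9th.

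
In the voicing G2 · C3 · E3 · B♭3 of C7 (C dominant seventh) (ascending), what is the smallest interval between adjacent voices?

major 3rd

Adjacent intervals: G2→C3 = perfect fourth; C3→E3 = major third; E3→B♭3 = diminished fifth.
The smallest is C3 to E3, a major third (4 semitones).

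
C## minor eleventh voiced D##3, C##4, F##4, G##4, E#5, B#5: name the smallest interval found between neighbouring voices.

M2

Adjacent intervals: D##3→C##4 = minor seventh; C##4→F##4 = perfect fourth; F##4→G##4 = major second; G##4→E#5 = minor sixth; E#5→B#5 = perfect fifth.
The smallest is F##4 to G##4, a major second (2 semitones).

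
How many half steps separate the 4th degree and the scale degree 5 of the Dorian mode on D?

The scale is D E F G A B C.
G up to A is a major second — 2 semitones.

2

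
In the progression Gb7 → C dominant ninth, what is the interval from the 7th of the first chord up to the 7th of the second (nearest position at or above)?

Gb7 has Fb as its 7th, and C dominant ninth has Bb as its 7th.
Fb up to Bb is 6 semitones, a half step wider than a perfect fourth, so the interval is augmented.

augmented fourth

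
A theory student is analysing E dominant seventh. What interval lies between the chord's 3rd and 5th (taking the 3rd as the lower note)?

The chord tones of E7 (E dominant seventh) are E–G♯–B–D.
3rd = G♯; 5th = B.
3 letter names make it a third; at 3 semitones (a half step narrower than major) the quality is minor.

minor 3rd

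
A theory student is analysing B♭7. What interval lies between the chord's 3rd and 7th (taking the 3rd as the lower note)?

Spelling the chord: B♭-D-F-A♭.
The 3rd is D and the 7th is A♭.
D up to A♭ is 6 semitones, a half step narrower than a perfect fifth, so the interval is diminished.

diminished fifth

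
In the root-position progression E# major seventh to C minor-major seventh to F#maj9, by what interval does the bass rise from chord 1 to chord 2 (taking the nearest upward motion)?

diminished 6th

The roots are E# and C.
6 letter names make it a sixth; at 7 semitones (a whole step narrower than major) the quality is diminished.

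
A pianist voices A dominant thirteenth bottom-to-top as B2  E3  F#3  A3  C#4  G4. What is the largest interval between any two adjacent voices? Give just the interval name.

Adjacent intervals: B2→E3 = perfect fourth; E3→F#3 = major second; F#3→A3 = minor third; A3→C#4 = major third; C#4→G4 = diminished fifth.
The largest is C#4 to G4, a diminished fifth (6 semitones).

d5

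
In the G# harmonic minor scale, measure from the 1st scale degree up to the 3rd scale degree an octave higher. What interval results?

minor 10th

G# harmonic minor: G# A# B C# D# E F##.
The 1st scale degree is G# and the 3rd degree (up an octave) is B.
10 letter names make it a tenth; at 15 semitones (a half step narrower than major) the quality is minor.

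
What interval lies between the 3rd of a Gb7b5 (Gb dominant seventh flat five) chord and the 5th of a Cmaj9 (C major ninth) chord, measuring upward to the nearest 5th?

The 3rd of Gb7b5 (Gb dominant seventh flat five) is Bb; the 5th of Cmaj9 (C major ninth) is G.
Counting 6 letters and 9 half steps from Bb gives a major sixth.

major 6th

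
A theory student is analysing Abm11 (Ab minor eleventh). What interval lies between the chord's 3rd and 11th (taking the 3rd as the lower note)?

The chord tones of Abm11 (Ab minor eleventh) are Ab Cb Eb Gb Bb Db.
That puts Cb below Db.
From Cb to Db is 14 semitones, exactly the major ninth.

major 9th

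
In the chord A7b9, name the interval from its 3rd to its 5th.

minor third

The chord tones of A7b9 are A–C#–E–G–Bb.
That puts C# below E.
3 letter names make it a third; at 3 semitones (a half step narrower than major) the quality is minor.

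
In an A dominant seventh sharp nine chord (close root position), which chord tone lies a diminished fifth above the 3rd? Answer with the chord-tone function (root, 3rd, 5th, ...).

A7#9 (A dominant seventh sharp nine) is spelled A C# E G B#.
The 3rd is C#. A diminished fifth above C# is G.
G is the chord's 7th.

7th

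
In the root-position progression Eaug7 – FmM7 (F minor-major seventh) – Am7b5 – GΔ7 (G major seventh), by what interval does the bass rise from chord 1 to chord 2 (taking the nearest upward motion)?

The roots are E and F.
2 letter names make it a second; at 1 semitone (a half step narrower than major) the quality is minor.

m2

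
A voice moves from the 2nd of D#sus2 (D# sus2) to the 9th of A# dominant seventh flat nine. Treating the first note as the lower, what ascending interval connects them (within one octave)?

D#sus2 (D# sus2) has E# as its 2nd, and A# dominant seventh flat nine has B as its 9th.
5 letter names make it a fifth; at 6 semitones (a half step narrower than perfect) the quality is diminished.

diminished fifth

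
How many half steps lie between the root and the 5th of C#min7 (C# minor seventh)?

C#min7 is spelled C#, E, G#, B.
C# to G# is a perfect fifth: 7 semitones.

7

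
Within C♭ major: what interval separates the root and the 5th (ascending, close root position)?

perfect 5th

The chord tones of C♭maj (C♭ major) are C♭, E♭, G♭.
So we need the interval from C♭ up to G♭.
From C♭ to G♭ is 7 semitones, exactly the perfect fifth.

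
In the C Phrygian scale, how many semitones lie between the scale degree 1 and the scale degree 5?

7

The scale is C Db Eb F G Ab Bb.
C up to G is a perfect fifth — 7 semitones.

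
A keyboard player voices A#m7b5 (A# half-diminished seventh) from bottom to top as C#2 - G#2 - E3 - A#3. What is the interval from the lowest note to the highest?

The outer voices are C#2 and A#3.
Counting 13 letters and 21 half steps from C# gives a major thirteenth.

major 13th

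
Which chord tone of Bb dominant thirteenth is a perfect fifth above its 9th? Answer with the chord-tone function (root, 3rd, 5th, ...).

Spelling the chord: Bb, D, F, Ab, C, G.
The 9th is C. A perfect fifth above C is G.
G is the chord's 13th.

13th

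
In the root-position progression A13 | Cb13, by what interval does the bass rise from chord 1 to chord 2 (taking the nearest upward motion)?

The roots are A and Cb.
3 letter names make it a third; at 2 semitones (a whole step narrower than major) the quality is diminished.

diminished third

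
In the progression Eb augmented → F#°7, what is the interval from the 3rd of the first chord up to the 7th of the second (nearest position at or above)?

Eb augmented has G as its 3rd, and F#°7 has Eb as its 7th.
6 letter names make it a sixth; at 8 semitones (a half step narrower than major) the quality is minor.

minor sixth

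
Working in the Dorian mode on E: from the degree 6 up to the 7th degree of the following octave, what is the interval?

minor ninth

E dorian: E F# G A B C# D.
The degree 6 is C# and the 7th scale degree (up an octave) is D.
9 letter names make it a ninth; at 13 semitones (a half step narrower than major) the quality is minor.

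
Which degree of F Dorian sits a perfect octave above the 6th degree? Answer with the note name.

D

The scale is F G A♭ B♭ C D E♭.
The 6th degree is D; a perfect octave above that is D — scale degree 6.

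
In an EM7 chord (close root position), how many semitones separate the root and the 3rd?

The chord tones of EM7 are E–G#–B–D#.
E to G# is a major third: 4 semitones.

4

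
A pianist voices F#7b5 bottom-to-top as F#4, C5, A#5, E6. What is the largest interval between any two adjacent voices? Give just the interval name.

Adjacent intervals: F#4→C5 = diminished fifth; C5→A#5 = augmented sixth; A#5→E6 = diminished fifth.
The largest is C5 to A#5, an augmented sixth (10 semitones).

augmented 6th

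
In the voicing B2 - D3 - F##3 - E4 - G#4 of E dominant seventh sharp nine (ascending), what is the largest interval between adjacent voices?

Adjacent intervals: B2→D3 = minor third; D3→F##3 = augmented third; F##3→E4 = diminished seventh; E4→G#4 = major third.
The largest is F##3 to E4, a diminished seventh (9 semitones).

d7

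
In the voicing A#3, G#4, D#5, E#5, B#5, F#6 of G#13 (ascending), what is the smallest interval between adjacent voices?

Adjacent intervals: A#3→G#4 = minor seventh; G#4→D#5 = perfect fifth; D#5→E#5 = major second; E#5→B#5 = perfect fifth; B#5→F#6 = diminished fifth.
The smallest is D#5 to E#5, a major second (2 semitones).

major second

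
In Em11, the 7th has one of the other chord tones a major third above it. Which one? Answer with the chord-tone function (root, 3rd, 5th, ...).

9th

Spelling the chord: E G B D F# A.
The 7th is D. A major third above D is F#.
F# is the chord's 9th.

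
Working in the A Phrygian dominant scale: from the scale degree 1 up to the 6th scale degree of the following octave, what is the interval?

The scale runs A Bb C# D E F G.
Scale degree 1 = A; scale degree 6 (up an octave) = F.
13 letter names make it a thirteenth; at 20 semitones (a half step narrower than major) the quality is minor.

minor thirteenth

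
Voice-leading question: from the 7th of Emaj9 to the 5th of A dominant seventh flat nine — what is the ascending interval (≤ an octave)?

Emaj9 has D♯ as its 7th, and A dominant seventh flat nine has E as its 5th.
D♯ up to E is 1 semitone, a half step narrower than a major second, so the interval is minor.

m2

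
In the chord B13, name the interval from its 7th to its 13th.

B13 (B dominant thirteenth): B-D#-F#-A-C#-G#.
The 7th is A and the 13th is G#.
A up to G# spans 7 letter names and 11 semitones — a major seventh.

M7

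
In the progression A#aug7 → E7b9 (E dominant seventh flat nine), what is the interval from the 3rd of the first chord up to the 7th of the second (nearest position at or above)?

A#aug7 has C## as its 3rd, and E7b9 (E dominant seventh flat nine) has D as its 7th.
2 letter names make it a second; at 0 semitones (a whole step narrower than major) the quality is diminished.

d2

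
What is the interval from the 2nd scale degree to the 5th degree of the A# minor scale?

perfect 4th

Spelling the A# minor scale: A# B# C# D# E# F# G#.
The 2nd scale degree is B# and the scale degree 5 is E#.
Counting 4 letters and 5 half steps from B# gives a perfect fourth.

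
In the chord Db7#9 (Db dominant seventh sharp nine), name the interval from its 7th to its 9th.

augmented third

Db7#9 (Db dominant seventh sharp nine): Db F Ab Cb E.
So we need the interval from Cb up to E.
Cb up to E is 5 semitones, a half step wider than a major third, so the interval is augmented.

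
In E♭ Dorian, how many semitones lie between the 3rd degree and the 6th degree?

The scale is E♭ F G♭ A♭ B♭ C D♭.
G♭ up to C is an augmented fourth — 6 semitones.

6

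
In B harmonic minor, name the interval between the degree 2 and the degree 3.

minor second

Spelling B harmonic minor: B C# D E F# G A#.
That puts C# below D.
C# up to D is 1 semitone, a half step narrower than a major second, so the interval is minor.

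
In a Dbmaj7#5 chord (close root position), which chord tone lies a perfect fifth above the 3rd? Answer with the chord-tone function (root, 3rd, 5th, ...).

Spelling the chord: Db F A C.
The 3rd is F. A perfect fifth above F is C.
C is the chord's 7th.

7th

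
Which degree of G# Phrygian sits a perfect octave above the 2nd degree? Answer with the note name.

The scale is G# A B C# D# E F#.
The 2nd degree is A; a perfect octave above that is A — scale degree 2.

A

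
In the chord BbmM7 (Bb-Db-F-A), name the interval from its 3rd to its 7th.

augmented fifth

The 3rd is Db and the 7th is A.
5 letter names make it a fifth; at 8 semitones (a half step wider than perfect) the quality is augmented.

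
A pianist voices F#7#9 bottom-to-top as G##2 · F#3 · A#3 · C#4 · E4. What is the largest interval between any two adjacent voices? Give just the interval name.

Adjacent intervals: G##2→F#3 = diminished seventh; F#3→A#3 = major third; A#3→C#4 = minor third; C#4→E4 = minor third.
The largest is G##2 to F#3, a diminished seventh (9 semitones).

diminished seventh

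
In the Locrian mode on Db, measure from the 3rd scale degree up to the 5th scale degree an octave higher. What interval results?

The scale runs Db Ebb Fb Gb Abb Bbb Cb.
So we need the interval from Fb up to Abb.
From Fb to Abb: 15 semitones over a tenth = minor.

m10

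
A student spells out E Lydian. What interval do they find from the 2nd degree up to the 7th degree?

major sixth

E lydian: E F# G# A# B C# D#.
The 2nd degree is F# and the 7th degree is D#.
F# up to D# spans 6 letter names and 9 semitones — a major sixth.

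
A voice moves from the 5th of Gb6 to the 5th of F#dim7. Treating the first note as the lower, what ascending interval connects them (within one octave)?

Gb6 has Db as its 5th, and F#dim7 has C as its 5th.
From Db to C is 11 semitones, exactly the major seventh.

M7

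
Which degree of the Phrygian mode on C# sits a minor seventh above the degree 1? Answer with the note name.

The scale is C# D E F# G# A B.
The degree 1 is C#; a minor seventh above that is B — scale degree 7.

B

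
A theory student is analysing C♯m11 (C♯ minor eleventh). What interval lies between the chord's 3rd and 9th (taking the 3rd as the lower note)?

C♯m11 (C♯ minor eleventh): C♯, E, G♯, B, D♯, F♯.
That puts E below D♯.
Counting 7 letters and 11 half steps from E gives a major seventh.

major seventh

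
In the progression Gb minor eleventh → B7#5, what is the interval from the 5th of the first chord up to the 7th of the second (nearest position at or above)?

augmented 5th

The 5th of Gb minor eleventh is Db; the 7th of B7#5 is A.
From Db to A: 8 semitones over a fifth = augmented.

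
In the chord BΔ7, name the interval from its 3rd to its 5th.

minor 3rd

BΔ7 is spelled B D# F# A#.
The 3rd is D# and the 5th is F#.
3 letter names make it a third; at 3 semitones (a half step narrower than major) the quality is minor.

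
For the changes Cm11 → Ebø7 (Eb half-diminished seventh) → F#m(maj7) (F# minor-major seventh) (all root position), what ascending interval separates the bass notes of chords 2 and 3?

The roots are Eb and F#.
From Eb to F#: 3 semitones over a second = augmented.

A2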